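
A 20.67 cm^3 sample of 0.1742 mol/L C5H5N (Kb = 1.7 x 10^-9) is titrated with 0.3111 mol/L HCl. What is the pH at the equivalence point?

n(C5H5N) = 0.1742 x 0.02067 = 0.003601 mol; V(HCl) at equivalence = 0.003601/0.3111 = 0.01157 L.
At equivalence the base is fully converted to C5H5NH+; total volume = 0.03224 L, so [C5H5NH+] = 0.003601/0.03224 = 0.1117 M.
Ka(C5H5NH+) = Kw/Kb = 1.0e-14 / 1.7 x 10^-9 = 5.88e-6.
[H^+] = sqrt(Ka x [C5H5NH+]) = sqrt(5.88e-6 x 0.1117) = 0.000810 M.
pH = -log(0.000810) = 3.09.

3.09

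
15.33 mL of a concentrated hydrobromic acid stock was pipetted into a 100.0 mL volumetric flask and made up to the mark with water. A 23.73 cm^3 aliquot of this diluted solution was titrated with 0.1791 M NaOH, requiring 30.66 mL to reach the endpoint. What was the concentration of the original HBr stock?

n(NaOH) = 0.1791 x 0.03066 = 0.005491 mol.
n(HBr) in the aliquot = 0.005491 mol.
[diluted HBr] = 0.005491 / 0.02373 = 0.2314 M.
Dilution factor = 100.0/15.33 = 6.523, so [stock] = 0.2314 x 6.523 = 1.51 M.

1.51 M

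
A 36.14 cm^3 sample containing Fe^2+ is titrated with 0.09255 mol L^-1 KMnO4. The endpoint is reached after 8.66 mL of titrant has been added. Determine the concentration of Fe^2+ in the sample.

0.111 M

n(KMnO4) = 0.09255 x 0.008660 = 0.0008015 mol.
From the balanced equation, 1 mol KMnO4 reacts with 5 mol Fe^2+, so n(Fe^2+) = 0.0008015 x 5/1 = 0.004007 mol.
[Fe^2+] = 0.004007 / 0.03614 L = 0.111 M.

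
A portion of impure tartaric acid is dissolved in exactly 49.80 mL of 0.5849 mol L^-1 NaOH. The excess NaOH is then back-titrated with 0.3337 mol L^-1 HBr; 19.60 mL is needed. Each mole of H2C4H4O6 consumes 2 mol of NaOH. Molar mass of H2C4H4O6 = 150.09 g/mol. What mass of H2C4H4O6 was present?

Total n(NaOH) added = 0.5849 x 0.04980 = 0.02913 mol.
n(HBr) used = 0.3337 x 0.01960 = 0.006541 mol, which equals the excess n(NaOH).
So n(NaOH) consumed by the sample = 0.02913 - 0.006541 = 0.02259 mol.
n(H2C4H4O6) = 0.02259 / 2 = 0.01129 mol.
mass = 0.01129 mol x 150.09 g/mol = 1.70 g.

1.70 g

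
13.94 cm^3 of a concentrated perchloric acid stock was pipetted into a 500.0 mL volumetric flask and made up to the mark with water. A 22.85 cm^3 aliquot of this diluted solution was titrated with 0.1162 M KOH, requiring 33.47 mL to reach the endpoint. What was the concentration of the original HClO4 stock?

6.10 M

n(KOH) = 0.1162 x 0.03347 = 0.003889 mol.
n(HClO4) in the aliquot = 0.003889 mol.
[diluted HClO4] = 0.003889 / 0.02285 = 0.1702 M.
Dilution factor = 500.0/13.94 = 35.87, so [stock] = 0.1702 x 35.87 = 6.10 M.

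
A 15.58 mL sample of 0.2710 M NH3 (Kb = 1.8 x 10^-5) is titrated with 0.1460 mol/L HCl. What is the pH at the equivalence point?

n(NH3) = 0.2710 x 0.01558 = 0.004222 mol; V(HCl) at equivalence = 0.004222/0.1460 = 0.02892 L.
At equivalence the base is fully converted to NH4+; total volume = 0.04450 L, so [NH4+] = 0.004222/0.04450 = 0.09488 M.
Ka(NH4+) = Kw/Kb = 1.0e-14 / 1.8 x 10^-5 = 5.56e-10.
[H^+] = sqrt(Ka x [NH4+]) = sqrt(5.56e-10 x 0.09488) = 7.26e-6 M.
pH = -log(7.26e-6) = 5.14.

5.14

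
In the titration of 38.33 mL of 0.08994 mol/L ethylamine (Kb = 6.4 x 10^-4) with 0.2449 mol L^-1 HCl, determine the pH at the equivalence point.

5.99

n(C2H5NH2) = 0.08994 x 0.03833 = 0.003447 mol; V(HCl) at equivalence = 0.003447/0.2449 = 0.01408 L.
At equivalence the base is fully converted to C2H5NH3+; total volume = 0.05241 L, so [C2H5NH3+] = 0.003447/0.05241 = 0.06578 M.
Ka(C2H5NH3+) = Kw/Kb = 1.0e-14 / 6.4 x 10^-4 = 1.56e-11.
[H^+] = sqrt(Ka x [C2H5NH3+]) = sqrt(1.56e-11 x 0.06578) = 1.01e-6 M.
pH = -log(1.01e-6) = 5.99.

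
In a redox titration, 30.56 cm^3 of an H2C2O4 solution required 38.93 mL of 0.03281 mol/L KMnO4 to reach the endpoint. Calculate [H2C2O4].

0.104 M

n(KMnO4) = 0.03281 x 0.03893 = 0.001277 mol.
From the balanced equation, 2 mol KMnO4 reacts with 5 mol H2C2O4, so n(H2C2O4) = 0.001277 x 5/2 = 0.003193 mol.
[H2C2O4] = 0.003193 / 0.03056 L = 0.104 M.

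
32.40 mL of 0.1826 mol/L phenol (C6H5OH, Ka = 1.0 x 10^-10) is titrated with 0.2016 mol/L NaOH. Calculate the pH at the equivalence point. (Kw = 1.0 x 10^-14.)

11.49

n(C6H5OH) = 0.1826 x 0.03240 = 0.005916 mol; V(NaOH) at equivalence = 0.005916/0.2016 = 0.02935 L.
At equivalence all the acid is converted to C6H5O-; total volume = 0.03240 + 0.02935 = 0.06175 L, so [C6H5O-] = 0.005916/0.06175 = 0.09582 M.
Kb = Kw/Ka = 1.0e-14 / 1.0 x 10^-10 = 0.000100.
[OH^-] = sqrt(Kb x [C6H5O-]) = sqrt(0.000100 x 0.09582) = 0.00310 M.
pOH = 2.51, so pH = 14.00 - 2.51 = 11.49.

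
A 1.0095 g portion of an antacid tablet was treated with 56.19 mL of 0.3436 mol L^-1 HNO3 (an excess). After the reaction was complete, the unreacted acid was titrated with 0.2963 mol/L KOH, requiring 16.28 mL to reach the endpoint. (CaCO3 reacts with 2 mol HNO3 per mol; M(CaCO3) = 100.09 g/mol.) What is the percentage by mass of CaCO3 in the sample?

Total n(HNO3) added = 0.3436 x 0.05619 = 0.01931 mol.
n(KOH) used = 0.2963 x 0.01628 = 0.004824 mol, which equals the excess n(HNO3).
So n(HNO3) consumed by the sample = 0.01931 - 0.004824 = 0.01448 mol.
n(CaCO3) = 0.01448 / 2 = 0.007242 mol.
mass CaCO3 = 0.007242 x 100.09 = 0.7248 g, so %CaCO3 = 0.7248/1.0095 x 100 = 71.8%.

71.8%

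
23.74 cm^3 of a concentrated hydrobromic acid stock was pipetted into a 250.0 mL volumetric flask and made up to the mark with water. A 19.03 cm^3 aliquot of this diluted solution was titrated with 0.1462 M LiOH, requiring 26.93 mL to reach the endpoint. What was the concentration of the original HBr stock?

n(LiOH) = 0.1462 x 0.02693 = 0.003937 mol.
n(HBr) in the aliquot = 0.003937 mol.
[diluted HBr] = 0.003937 / 0.01903 = 0.2069 M.
Dilution factor = 250.0/23.74 = 10.53, so [stock] = 0.2069 x 10.53 = 2.18 M.

2.18 M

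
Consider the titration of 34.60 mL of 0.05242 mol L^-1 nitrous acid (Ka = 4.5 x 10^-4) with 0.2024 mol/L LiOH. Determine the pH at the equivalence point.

n(HNO2) = 0.05242 x 0.03460 = 0.001814 mol; V(LiOH) at equivalence = 0.001814/0.2024 = 0.008961 L.
At equivalence all the acid is converted to NO2-; total volume = 0.03460 + 0.008961 = 0.04356 L, so [NO2-] = 0.001814/0.04356 = 0.04164 M.
Kb = Kw/Ka = 1.0e-14 / 4.5 x 10^-4 = 2.22e-11.
[OH^-] = sqrt(Kb x [NO2-]) = sqrt(2.22e-11 x 0.04164) = 9.62e-7 M.
pOH = 6.02, so pH = 14.00 - 6.02 = 7.98.

7.98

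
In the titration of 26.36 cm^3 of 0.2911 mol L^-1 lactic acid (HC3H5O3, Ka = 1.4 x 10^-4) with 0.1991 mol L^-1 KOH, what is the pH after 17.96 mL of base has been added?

3.79

Initial n(HC3H5O3) = 0.2911 x 0.02636 = 0.007673 mol.
n(KOH) added = 0.1991 x 0.01796 = 0.003576 mol, converting that many moles of HC3H5O3 to C3H5O3-.
Remaining n(HC3H5O3) = 0.004098 mol; n(C3H5O3-) = 0.003576 mol.
By Henderson-Hasselbalch, pH = pKa + log([A^-]/[HA]) = 3.85 + log(0.003576/0.004098) = 3.85 + (-0.06) = 3.79.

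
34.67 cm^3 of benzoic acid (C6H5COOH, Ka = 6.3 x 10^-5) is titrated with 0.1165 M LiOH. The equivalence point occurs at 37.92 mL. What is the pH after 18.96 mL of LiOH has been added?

18.96 mL is exactly half the equivalence volume (37.92/2), i.e. the half-equivalence point.
There, n(HA) = n(A^-), so pH = pKa = -log(6.3 x 10^-5) = 4.20.

4.20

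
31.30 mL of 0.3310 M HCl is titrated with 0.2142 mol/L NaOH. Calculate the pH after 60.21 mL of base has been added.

n(acid) = 0.3310 x 0.03130 = 0.01036 mol; n(NaOH) added = 0.2142 x 0.06021 = 0.01290 mol.
Base is in excess by 0.01290 - 0.01036 = 0.002537 mol in a total volume of 0.09151 L.
[OH^-] = 0.002537/0.09151 = 0.02772 M, so pOH = 1.56 and pH = 14.00 - 1.56 = 12.44.

12.44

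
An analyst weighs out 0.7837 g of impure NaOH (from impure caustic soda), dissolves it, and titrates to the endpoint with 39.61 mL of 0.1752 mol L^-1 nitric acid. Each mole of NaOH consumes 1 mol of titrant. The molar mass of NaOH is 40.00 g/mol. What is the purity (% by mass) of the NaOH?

n(HNO3) = 0.1752 x 0.03961 = 0.006940 mol.
n(NaOH) = 0.006940 / 1 = 0.006940 mol.
mass of NaOH = 0.006940 x 40.00 = 0.2776 g.
% purity = 0.2776 / 0.7837 x 100 = 35.4%.

35.4%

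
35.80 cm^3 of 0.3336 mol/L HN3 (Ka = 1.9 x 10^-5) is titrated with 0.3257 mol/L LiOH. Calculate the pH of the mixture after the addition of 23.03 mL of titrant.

4.95

Initial n(HN3) = 0.3336 x 0.03580 = 0.01194 mol.
n(LiOH) added = 0.3257 x 0.02303 = 0.007501 mol, converting that many moles of HN3 to N3-.
Remaining n(HN3) = 0.004442 mol; n(N3-) = 0.007501 mol.
By Henderson-Hasselbalch, pH = pKa + log([A^-]/[HA]) = 4.72 + log(0.007501/0.004442) = 4.72 + (+0.23) = 4.95.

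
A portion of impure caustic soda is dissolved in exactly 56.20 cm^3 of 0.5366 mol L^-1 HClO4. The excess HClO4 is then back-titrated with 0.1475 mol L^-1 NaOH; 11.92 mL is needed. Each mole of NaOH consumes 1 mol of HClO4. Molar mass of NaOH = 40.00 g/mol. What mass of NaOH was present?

Total n(HClO4) added = 0.5366 x 0.05620 = 0.03016 mol.
n(NaOH) used = 0.1475 x 0.01192 = 0.001758 mol, which equals the excess n(HClO4).
So n(HClO4) consumed by the sample = 0.03016 - 0.001758 = 0.02840 mol.
n(NaOH) = 0.02840 / 1 = 0.02840 mol.
mass = 0.02840 mol x 40.00 g/mol = 1.14 g.

1.14 g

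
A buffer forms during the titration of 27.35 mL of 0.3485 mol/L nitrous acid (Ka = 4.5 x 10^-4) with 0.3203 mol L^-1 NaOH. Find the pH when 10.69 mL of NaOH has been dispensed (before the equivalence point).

Initial n(HNO2) = 0.3485 x 0.02735 = 0.009531 mol.
n(NaOH) added = 0.3203 x 0.01069 = 0.003424 mol, converting that many moles of HNO2 to NO2-.
Remaining n(HNO2) = 0.006107 mol; n(NO2-) = 0.003424 mol.
By Henderson-Hasselbalch, pH = pKa + log([A^-]/[HA]) = 3.35 + log(0.003424/0.006107) = 3.35 + (-0.25) = 3.10.

3.10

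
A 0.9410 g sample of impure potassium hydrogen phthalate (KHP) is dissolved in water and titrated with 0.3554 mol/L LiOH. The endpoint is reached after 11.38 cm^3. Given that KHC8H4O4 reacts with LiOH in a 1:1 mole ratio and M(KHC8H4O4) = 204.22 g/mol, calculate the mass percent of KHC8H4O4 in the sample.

87.8%

n(LiOH) = 0.3554 x 0.01138 = 0.004044 mol.
n(KHC8H4O4) = 0.004044 / 1 = 0.004044 mol.
mass of KHC8H4O4 = 0.004044 x 204.22 = 0.8260 g.
% purity = 0.8260 / 0.9410 x 100 = 87.8%.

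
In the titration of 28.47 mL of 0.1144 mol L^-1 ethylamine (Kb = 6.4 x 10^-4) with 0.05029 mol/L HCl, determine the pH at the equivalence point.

n(C2H5NH2) = 0.1144 x 0.02847 = 0.003257 mol; V(HCl) at equivalence = 0.003257/0.05029 = 0.06476 L.
At equivalence the base is fully converted to C2H5NH3+; total volume = 0.09323 L, so [C2H5NH3+] = 0.003257/0.09323 = 0.03493 M.
Ka(C2H5NH3+) = Kw/Kb = 1.0e-14 / 6.4 x 10^-4 = 1.56e-11.
[H^+] = sqrt(Ka x [C2H5NH3+]) = sqrt(1.56e-11 x 0.03493) = 7.39e-7 M.
pH = -log(7.39e-7) = 6.13.

6.13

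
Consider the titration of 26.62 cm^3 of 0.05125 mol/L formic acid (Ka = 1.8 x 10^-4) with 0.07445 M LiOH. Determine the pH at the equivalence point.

n(HCOOH) = 0.05125 x 0.02662 = 0.001364 mol; V(LiOH) at equivalence = 0.001364/0.07445 = 0.01832 L.
At equivalence all the acid is converted to HCOO-; total volume = 0.02662 + 0.01832 = 0.04494 L, so [HCOO-] = 0.001364/0.04494 = 0.03035 M.
Kb = Kw/Ka = 1.0e-14 / 1.8 x 10^-4 = 5.56e-11.
[OH^-] = sqrt(Kb x [HCOO-]) = sqrt(5.56e-11 x 0.03035) = 1.30e-6 M.
pOH = 5.89, so pH = 14.00 - 5.89 = 8.11.

8.11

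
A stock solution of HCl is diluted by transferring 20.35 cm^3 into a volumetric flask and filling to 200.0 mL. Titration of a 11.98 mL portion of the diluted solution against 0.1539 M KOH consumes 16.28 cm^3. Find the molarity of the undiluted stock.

2.06 M

n(KOH) = 0.1539 x 0.01628 = 0.002505 mol.
n(HCl) in the aliquot = 0.002505 mol.
[diluted HCl] = 0.002505 / 0.01198 = 0.2091 M.
Dilution factor = 200.0/20.35 = 9.828, so [stock] = 0.2091 x 9.828 = 2.06 M.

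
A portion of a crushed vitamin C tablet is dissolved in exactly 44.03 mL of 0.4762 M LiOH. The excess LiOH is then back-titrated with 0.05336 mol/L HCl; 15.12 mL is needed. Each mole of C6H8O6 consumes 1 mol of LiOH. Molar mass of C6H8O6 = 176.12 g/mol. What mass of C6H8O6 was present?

Total n(LiOH) added = 0.4762 x 0.04403 = 0.02097 mol.
n(HCl) used = 0.05336 x 0.01512 = 0.0008068 mol, which equals the excess n(LiOH).
So n(LiOH) consumed by the sample = 0.02097 - 0.0008068 = 0.02016 mol.
n(C6H8O6) = 0.02016 / 1 = 0.02016 mol.
mass = 0.02016 mol x 176.12 g/mol = 3.55 g.

3.55 g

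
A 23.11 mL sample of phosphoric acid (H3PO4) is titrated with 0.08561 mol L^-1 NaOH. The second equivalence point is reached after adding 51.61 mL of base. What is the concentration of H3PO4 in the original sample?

n(NaOH) = 0.08561 x 0.05161 = 0.004418 mol.
At the second equivalence point, 2 mol OH^- react per mol H3PO4, so n(H3PO4) = 0.004418 / 2 = 0.002209 mol.
[H3PO4] = 0.002209 / 0.02311 L = 0.0956 M.

0.0956 M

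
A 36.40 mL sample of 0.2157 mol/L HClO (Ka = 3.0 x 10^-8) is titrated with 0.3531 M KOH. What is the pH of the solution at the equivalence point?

10.32

n(HClO) = 0.2157 x 0.03640 = 0.007851 mol; V(KOH) at equivalence = 0.007851/0.3531 = 0.02224 L.
At equivalence all the acid is converted to ClO-; total volume = 0.03640 + 0.02224 = 0.05864 L, so [ClO-] = 0.007851/0.05864 = 0.1339 M.
Kb = Kw/Ka = 1.0e-14 / 3.0 x 10^-8 = 3.33e-7.
[OH^-] = sqrt(Kb x [ClO-]) = sqrt(3.33e-7 x 0.1339) = 0.000211 M.
pOH = 3.68, so pH = 14.00 - 3.68 = 10.32.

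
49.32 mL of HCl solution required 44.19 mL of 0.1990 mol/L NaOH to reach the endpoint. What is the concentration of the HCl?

0.178 M

n(NaOH) delivered = 0.1990 x 0.04419 = 0.008794 mol.
For a 1:1 reaction, n(HCl) = 0.008794 mol.
[HCl] = 0.008794 mol / 0.04932 L = 0.178 M.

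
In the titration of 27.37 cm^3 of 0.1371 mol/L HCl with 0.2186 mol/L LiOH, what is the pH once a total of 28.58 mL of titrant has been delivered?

12.65

n(acid) = 0.1371 x 0.02737 = 0.003752 mol; n(LiOH) added = 0.2186 x 0.02858 = 0.006248 mol.
Base is in excess by 0.006248 - 0.003752 = 0.002495 mol in a total volume of 0.05595 L.
[OH^-] = 0.002495/0.05595 = 0.04460 M, so pOH = 1.35 and pH = 14.00 - 1.35 = 12.65.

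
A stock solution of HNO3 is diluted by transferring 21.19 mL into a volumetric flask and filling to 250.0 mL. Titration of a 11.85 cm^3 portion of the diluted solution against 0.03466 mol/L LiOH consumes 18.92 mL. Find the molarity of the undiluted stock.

0.653 M

n(LiOH) = 0.03466 x 0.01892 = 0.0006558 mol.
n(HNO3) in the aliquot = 0.0006558 mol.
[diluted HNO3] = 0.0006558 / 0.01185 = 0.05534 M.
Dilution factor = 250.0/21.19 = 11.80, so [stock] = 0.05534 x 11.80 = 0.653 M.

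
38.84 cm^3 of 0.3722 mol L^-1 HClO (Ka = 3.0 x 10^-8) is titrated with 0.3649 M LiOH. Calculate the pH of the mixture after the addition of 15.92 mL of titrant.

Initial n(HClO) = 0.3722 x 0.03884 = 0.01446 mol.
n(LiOH) added = 0.3649 x 0.01592 = 0.005809 mol, converting that many moles of HClO to ClO-.
Remaining n(HClO) = 0.008647 mol; n(ClO-) = 0.005809 mol.
By Henderson-Hasselbalch, pH = pKa + log([A^-]/[HA]) = 7.52 + log(0.005809/0.008647) = 7.52 + (-0.17) = 7.35.

7.35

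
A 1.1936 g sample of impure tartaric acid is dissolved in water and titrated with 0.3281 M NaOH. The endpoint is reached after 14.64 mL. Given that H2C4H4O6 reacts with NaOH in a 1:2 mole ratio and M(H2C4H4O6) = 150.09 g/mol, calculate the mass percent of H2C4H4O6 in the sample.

30.2%

n(NaOH) = 0.3281 x 0.01464 = 0.004803 mol.
n(H2C4H4O6) = 0.004803 / 2 = 0.002402 mol.
mass of H2C4H4O6 = 0.002402 x 150.09 = 0.3605 g.
% purity = 0.3605 / 1.1936 x 100 = 30.2%.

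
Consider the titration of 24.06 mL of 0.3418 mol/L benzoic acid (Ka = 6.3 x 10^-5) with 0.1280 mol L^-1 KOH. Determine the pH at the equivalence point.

8.58

n(C6H5COOH) = 0.3418 x 0.02406 = 0.008224 mol; V(KOH) at equivalence = 0.008224/0.1280 = 0.06425 L.
At equivalence all the acid is converted to C6H5COO-; total volume = 0.02406 + 0.06425 = 0.08831 L, so [C6H5COO-] = 0.008224/0.08831 = 0.09313 M.
Kb = Kw/Ka = 1.0e-14 / 6.3 x 10^-5 = 1.59e-10.
[OH^-] = sqrt(Kb x [C6H5COO-]) = sqrt(1.59e-10 x 0.09313) = 3.84e-6 M.
pOH = 5.42, so pH = 14.00 - 5.42 = 8.58.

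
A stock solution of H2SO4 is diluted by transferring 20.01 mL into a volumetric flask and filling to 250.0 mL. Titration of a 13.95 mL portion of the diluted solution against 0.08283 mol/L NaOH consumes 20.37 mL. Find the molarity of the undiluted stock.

n(NaOH) = 0.08283 x 0.02037 = 0.001687 mol.
n(H2SO4) in the aliquot = 0.001687 x 1/2 = 0.0008436 mol.
[diluted H2SO4] = 0.0008436 / 0.01395 = 0.06047 M.
Dilution factor = 250.0/20.01 = 12.49, so [stock] = 0.06047 x 12.49 = 0.756 M.

0.756 M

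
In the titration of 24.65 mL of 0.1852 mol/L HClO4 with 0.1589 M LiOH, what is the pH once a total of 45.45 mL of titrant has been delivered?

12.58

n(acid) = 0.1852 x 0.02465 = 0.004565 mol; n(LiOH) added = 0.1589 x 0.04545 = 0.007222 mol.
Base is in excess by 0.007222 - 0.004565 = 0.002657 mol in a total volume of 0.07010 L.
[OH^-] = 0.002657/0.07010 = 0.03790 M, so pOH = 1.42 and pH = 14.00 - 1.42 = 12.58.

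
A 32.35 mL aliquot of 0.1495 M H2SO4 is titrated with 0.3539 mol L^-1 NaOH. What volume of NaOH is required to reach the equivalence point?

27.3 mL

n(H2SO4) = 0.1495 mol/L x 0.03235 L = 0.004836 mol.
The neutralisation is 1 H2SO4 : 2 NaOH, so n(NaOH) = 0.004836 x 2/1 = 0.009673 mol.
V(NaOH) = 0.009673 / 0.3539 = 0.02733 L = 27.3 mL.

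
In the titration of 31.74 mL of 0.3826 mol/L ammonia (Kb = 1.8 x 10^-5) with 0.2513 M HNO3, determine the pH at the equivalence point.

n(NH3) = 0.3826 x 0.03174 = 0.01214 mol; V(HNO3) at equivalence = 0.01214/0.2513 = 0.04832 L.
At equivalence the base is fully converted to NH4+; total volume = 0.08006 L, so [NH4+] = 0.01214/0.08006 = 0.1517 M.
Ka(NH4+) = Kw/Kb = 1.0e-14 / 1.8 x 10^-5 = 5.56e-10.
[H^+] = sqrt(Ka x [NH4+]) = sqrt(5.56e-10 x 0.1517) = 9.18e-6 M.
pH = -log(9.18e-6) = 5.04.

5.04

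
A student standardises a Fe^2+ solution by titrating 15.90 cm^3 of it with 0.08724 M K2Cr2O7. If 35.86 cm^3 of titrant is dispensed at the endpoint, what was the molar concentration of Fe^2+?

n(K2Cr2O7) = 0.08724 x 0.03586 = 0.003128 mol.
From the balanced equation, 1 mol K2Cr2O7 reacts with 6 mol Fe^2+, so n(Fe^2+) = 0.003128 x 6/1 = 0.01877 mol.
[Fe^2+] = 0.01877 / 0.01590 L = 1.18 M.

1.18 M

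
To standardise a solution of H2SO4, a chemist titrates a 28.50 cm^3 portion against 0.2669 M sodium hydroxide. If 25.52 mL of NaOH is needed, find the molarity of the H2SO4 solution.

0.119 M

n(NaOH) delivered = 0.2669 x 0.02552 = 0.006811 mol.
The reaction is 1 H2SO4 + 2 NaOH, so n(H2SO4) = 0.006811 x 1/2 = 0.003406 mol.
[H2SO4] = 0.003406 mol / 0.02850 L = 0.119 M.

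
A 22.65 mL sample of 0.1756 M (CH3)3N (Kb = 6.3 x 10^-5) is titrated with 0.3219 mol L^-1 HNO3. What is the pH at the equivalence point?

n((CH3)3N) = 0.1756 x 0.02265 = 0.003977 mol; V(HNO3) at equivalence = 0.003977/0.3219 = 0.01236 L.
At equivalence the base is fully converted to (CH3)3NH+; total volume = 0.03501 L, so [(CH3)3NH+] = 0.003977/0.03501 = 0.1136 M.
Ka((CH3)3NH+) = Kw/Kb = 1.0e-14 / 6.3 x 10^-5 = 1.59e-10.
[H^+] = sqrt(Ka x [(CH3)3NH+]) = sqrt(1.59e-10 x 0.1136) = 4.25e-6 M.
pH = -log(4.25e-6) = 5.37.

5.37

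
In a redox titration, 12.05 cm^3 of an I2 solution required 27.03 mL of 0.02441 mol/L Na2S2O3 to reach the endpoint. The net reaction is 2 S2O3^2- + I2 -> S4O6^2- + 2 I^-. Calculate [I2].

0.0274 M

n(Na2S2O3) = 0.02441 x 0.02703 = 0.0006598 mol.
From the balanced equation, 2 mol Na2S2O3 reacts with 1 mol I2, so n(I2) = 0.0006598 x 1/2 = 0.0003299 mol.
[I2] = 0.0003299 / 0.01205 L = 0.0274 M.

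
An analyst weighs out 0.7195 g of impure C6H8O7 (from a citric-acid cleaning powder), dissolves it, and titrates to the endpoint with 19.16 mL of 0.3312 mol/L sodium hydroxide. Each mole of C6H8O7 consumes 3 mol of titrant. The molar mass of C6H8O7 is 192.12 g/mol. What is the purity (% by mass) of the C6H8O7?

56.5%

n(NaOH) = 0.3312 x 0.01916 = 0.006346 mol.
n(C6H8O7) = 0.006346 / 3 = 0.002115 mol.
mass of C6H8O7 = 0.002115 x 192.12 = 0.4064 g.
% purity = 0.4064 / 0.7195 x 100 = 56.5%.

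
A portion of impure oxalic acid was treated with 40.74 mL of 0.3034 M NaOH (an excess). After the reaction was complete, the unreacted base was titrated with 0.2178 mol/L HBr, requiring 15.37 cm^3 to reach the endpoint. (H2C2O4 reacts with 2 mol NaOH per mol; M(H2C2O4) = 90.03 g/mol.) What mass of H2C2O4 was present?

Total n(NaOH) added = 0.3034 x 0.04074 = 0.01236 mol.
n(HBr) used = 0.2178 x 0.01537 = 0.003348 mol, which equals the excess n(NaOH).
So n(NaOH) consumed by the sample = 0.01236 - 0.003348 = 0.009013 mol.
n(H2C2O4) = 0.009013 / 2 = 0.004506 mol.
mass = 0.004506 mol x 90.03 g/mol = 0.406 g.

0.406 g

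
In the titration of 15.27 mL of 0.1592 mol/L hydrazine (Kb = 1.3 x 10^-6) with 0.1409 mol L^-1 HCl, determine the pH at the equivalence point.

4.62

n(N2H4) = 0.1592 x 0.01527 = 0.002431 mol; V(HCl) at equivalence = 0.002431/0.1409 = 0.01725 L.
At equivalence the base is fully converted to N2H5+; total volume = 0.03252 L, so [N2H5+] = 0.002431/0.03252 = 0.07475 M.
Ka(N2H5+) = Kw/Kb = 1.0e-14 / 1.3 x 10^-6 = 7.69e-9.
[H^+] = sqrt(Ka x [N2H5+]) = sqrt(7.69e-9 x 0.07475) = 2.40e-5 M.
pH = -log(2.40e-5) = 4.62.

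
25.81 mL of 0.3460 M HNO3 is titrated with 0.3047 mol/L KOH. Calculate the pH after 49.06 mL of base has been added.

n(acid) = 0.3460 x 0.02581 = 0.008930 mol; n(KOH) added = 0.3047 x 0.04906 = 0.01495 mol.
Base is in excess by 0.01495 - 0.008930 = 0.006018 mol in a total volume of 0.07487 L.
[OH^-] = 0.006018/0.07487 = 0.08038 M, so pOH = 1.09 and pH = 14.00 - 1.09 = 12.91.

12.91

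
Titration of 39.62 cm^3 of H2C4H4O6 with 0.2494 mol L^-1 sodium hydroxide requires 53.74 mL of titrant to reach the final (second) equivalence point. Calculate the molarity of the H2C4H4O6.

n(NaOH) = 0.2494 x 0.05374 = 0.01340 mol.
At the final (second) equivalence point, 2 mol OH^- react per mol H2C4H4O6, so n(H2C4H4O6) = 0.01340 / 2 = 0.006701 mol.
[H2C4H4O6] = 0.006701 / 0.03962 L = 0.169 M.

0.169 M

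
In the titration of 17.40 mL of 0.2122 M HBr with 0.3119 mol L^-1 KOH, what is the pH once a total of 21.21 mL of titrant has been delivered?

12.88

n(acid) = 0.2122 x 0.01740 = 0.003692 mol; n(KOH) added = 0.3119 x 0.02121 = 0.006615 mol.
Base is in excess by 0.006615 - 0.003692 = 0.002923 mol in a total volume of 0.03861 L.
[OH^-] = 0.002923/0.03861 = 0.07571 M, so pOH = 1.12 and pH = 14.00 - 1.12 = 12.88.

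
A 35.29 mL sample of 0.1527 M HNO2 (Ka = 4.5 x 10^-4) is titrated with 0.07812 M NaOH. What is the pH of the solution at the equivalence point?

n(HNO2) = 0.1527 x 0.03529 = 0.005389 mol; V(NaOH) at equivalence = 0.005389/0.07812 = 0.06898 L.
At equivalence all the acid is converted to NO2-; total volume = 0.03529 + 0.06898 = 0.1043 L, so [NO2-] = 0.005389/0.1043 = 0.05168 M.
Kb = Kw/Ka = 1.0e-14 / 4.5 x 10^-4 = 2.22e-11.
[OH^-] = sqrt(Kb x [NO2-]) = sqrt(2.22e-11 x 0.05168) = 1.07e-6 M.
pOH = 5.97, so pH = 14.00 - 5.97 = 8.03.

8.03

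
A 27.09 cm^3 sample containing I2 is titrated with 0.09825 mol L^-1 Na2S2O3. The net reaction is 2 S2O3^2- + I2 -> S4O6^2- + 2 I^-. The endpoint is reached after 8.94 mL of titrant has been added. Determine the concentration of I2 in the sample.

0.0162 M

n(Na2S2O3) = 0.09825 x 0.008940 = 0.0008784 mol.
From the balanced equation, 2 mol Na2S2O3 reacts with 1 mol I2, so n(I2) = 0.0008784 x 1/2 = 0.0004392 mol.
[I2] = 0.0004392 / 0.02709 L = 0.0162 M.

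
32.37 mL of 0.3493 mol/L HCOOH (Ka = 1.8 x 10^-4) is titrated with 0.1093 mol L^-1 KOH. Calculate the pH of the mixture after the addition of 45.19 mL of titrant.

Initial n(HCOOH) = 0.3493 x 0.03237 = 0.01131 mol.
n(KOH) added = 0.1093 x 0.04519 = 0.004939 mol, converting that many moles of HCOOH to HCOO-.
Remaining n(HCOOH) = 0.006368 mol; n(HCOO-) = 0.004939 mol.
By Henderson-Hasselbalch, pH = pKa + log([A^-]/[HA]) = 3.74 + log(0.004939/0.006368) = 3.74 + (-0.11) = 3.63.

3.63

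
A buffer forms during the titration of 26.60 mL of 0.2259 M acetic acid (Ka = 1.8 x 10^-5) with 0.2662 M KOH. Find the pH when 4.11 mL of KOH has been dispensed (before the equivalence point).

Initial n(CH3COOH) = 0.2259 x 0.02660 = 0.006009 mol.
n(KOH) added = 0.2662 x 0.004110 = 0.001094 mol, converting that many moles of CH3COOH to CH3COO-.
Remaining n(CH3COOH) = 0.004915 mol; n(CH3COO-) = 0.001094 mol.
By Henderson-Hasselbalch, pH = pKa + log([A^-]/[HA]) = 4.74 + log(0.001094/0.004915) = 4.74 + (-0.65) = 4.09.

4.09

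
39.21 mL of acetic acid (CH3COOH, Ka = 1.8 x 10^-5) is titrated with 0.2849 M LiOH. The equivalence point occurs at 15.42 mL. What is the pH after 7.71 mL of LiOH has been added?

7.71 mL is exactly half the equivalence volume (15.42/2), i.e. the half-equivalence point.
There, n(HA) = n(A^-), so pH = pKa = -log(1.8 x 10^-5) = 4.74.

4.74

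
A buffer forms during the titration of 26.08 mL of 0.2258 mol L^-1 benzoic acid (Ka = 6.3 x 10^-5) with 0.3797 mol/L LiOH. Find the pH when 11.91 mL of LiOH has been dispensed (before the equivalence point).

4.72

Initial n(C6H5COOH) = 0.2258 x 0.02608 = 0.005889 mol.
n(LiOH) added = 0.3797 x 0.01191 = 0.004522 mol, converting that many moles of C6H5COOH to C6H5COO-.
Remaining n(C6H5COOH) = 0.001367 mol; n(C6H5COO-) = 0.004522 mol.
By Henderson-Hasselbalch, pH = pKa + log([A^-]/[HA]) = 4.20 + log(0.004522/0.001367) = 4.20 + (+0.52) = 4.72.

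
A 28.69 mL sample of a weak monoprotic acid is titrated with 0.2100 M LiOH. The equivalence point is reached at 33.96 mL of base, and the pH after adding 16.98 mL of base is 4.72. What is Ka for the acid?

1.9 x 10^-5

16.98 mL is half of the equivalence volume, so this is the half-equivalence point where [HA] = [A^-].
At half-equivalence pH = pKa, so pKa = 4.72.
Ka = 10^(-4.72) = 1.9 x 10^-5.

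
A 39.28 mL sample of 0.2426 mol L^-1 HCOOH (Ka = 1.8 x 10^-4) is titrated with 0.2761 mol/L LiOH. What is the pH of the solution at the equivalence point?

n(HCOOH) = 0.2426 x 0.03928 = 0.009529 mol; V(LiOH) at equivalence = 0.009529/0.2761 = 0.03451 L.
At equivalence all the acid is converted to HCOO-; total volume = 0.03928 + 0.03451 = 0.07379 L, so [HCOO-] = 0.009529/0.07379 = 0.1291 M.
Kb = Kw/Ka = 1.0e-14 / 1.8 x 10^-4 = 5.56e-11.
[OH^-] = sqrt(Kb x [HCOO-]) = sqrt(5.56e-11 x 0.1291) = 2.68e-6 M.
pOH = 5.57, so pH = 14.00 - 5.57 = 8.43.

8.43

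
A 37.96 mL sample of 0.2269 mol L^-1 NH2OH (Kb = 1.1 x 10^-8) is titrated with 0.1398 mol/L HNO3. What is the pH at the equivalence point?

3.55

n(NH2OH) = 0.2269 x 0.03796 = 0.008613 mol; V(HNO3) at equivalence = 0.008613/0.1398 = 0.06161 L.
At equivalence the base is fully converted to NH3OH+; total volume = 0.09957 L, so [NH3OH+] = 0.008613/0.09957 = 0.08650 M.
Ka(NH3OH+) = Kw/Kb = 1.0e-14 / 1.1 x 10^-8 = 9.09e-7.
[H^+] = sqrt(Ka x [NH3OH+]) = sqrt(9.09e-7 x 0.08650) = 0.000280 M.
pH = -log(0.000280) = 3.55.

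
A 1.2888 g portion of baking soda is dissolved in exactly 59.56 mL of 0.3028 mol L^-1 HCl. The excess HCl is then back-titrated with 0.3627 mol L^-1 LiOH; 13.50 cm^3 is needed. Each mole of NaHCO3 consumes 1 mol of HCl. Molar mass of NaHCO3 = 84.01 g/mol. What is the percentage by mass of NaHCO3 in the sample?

Total n(HCl) added = 0.3028 x 0.05956 = 0.01803 mol.
n(LiOH) used = 0.3627 x 0.01350 = 0.004896 mol, which equals the excess n(HCl).
So n(HCl) consumed by the sample = 0.01803 - 0.004896 = 0.01314 mol.
n(NaHCO3) = 0.01314 / 1 = 0.01314 mol.
mass NaHCO3 = 0.01314 x 84.01 = 1.104 g, so %NaHCO3 = 1.104/1.2888 x 100 = 85.6%.

85.6%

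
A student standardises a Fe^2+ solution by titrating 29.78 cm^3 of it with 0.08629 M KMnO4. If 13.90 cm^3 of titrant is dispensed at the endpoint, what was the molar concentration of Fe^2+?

n(KMnO4) = 0.08629 x 0.01390 = 0.001199 mol.
From the balanced equation, 1 mol KMnO4 reacts with 5 mol Fe^2+, so n(Fe^2+) = 0.001199 x 5/1 = 0.005997 mol.
[Fe^2+] = 0.005997 / 0.02978 L = 0.201 M.

0.201 M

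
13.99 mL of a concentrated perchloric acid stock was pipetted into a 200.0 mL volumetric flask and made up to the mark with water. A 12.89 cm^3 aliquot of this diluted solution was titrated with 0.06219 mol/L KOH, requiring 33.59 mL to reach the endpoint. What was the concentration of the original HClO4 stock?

n(KOH) = 0.06219 x 0.03359 = 0.002089 mol.
n(HClO4) in the aliquot = 0.002089 mol.
[diluted HClO4] = 0.002089 / 0.01289 = 0.1621 M.
Dilution factor = 200.0/13.99 = 14.30, so [stock] = 0.1621 x 14.30 = 2.32 M.

2.32 M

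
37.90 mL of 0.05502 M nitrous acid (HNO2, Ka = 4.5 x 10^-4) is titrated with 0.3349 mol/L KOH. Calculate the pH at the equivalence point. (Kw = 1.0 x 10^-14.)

8.01

n(HNO2) = 0.05502 x 0.03790 = 0.002085 mol; V(KOH) at equivalence = 0.002085/0.3349 = 0.006227 L.
At equivalence all the acid is converted to NO2-; total volume = 0.03790 + 0.006227 = 0.04413 L, so [NO2-] = 0.002085/0.04413 = 0.04726 M.
Kb = Kw/Ka = 1.0e-14 / 4.5 x 10^-4 = 2.22e-11.
[OH^-] = sqrt(Kb x [NO2-]) = sqrt(2.22e-11 x 0.04726) = 1.02e-6 M.
pOH = 5.99, so pH = 14.00 - 5.99 = 8.01.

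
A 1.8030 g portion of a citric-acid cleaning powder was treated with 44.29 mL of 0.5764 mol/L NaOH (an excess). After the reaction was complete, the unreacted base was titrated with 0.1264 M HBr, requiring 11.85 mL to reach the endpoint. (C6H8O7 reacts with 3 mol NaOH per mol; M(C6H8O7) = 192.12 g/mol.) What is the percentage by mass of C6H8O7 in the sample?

Total n(NaOH) added = 0.5764 x 0.04429 = 0.02553 mol.
n(HBr) used = 0.1264 x 0.01185 = 0.001498 mol, which equals the excess n(NaOH).
So n(NaOH) consumed by the sample = 0.02553 - 0.001498 = 0.02403 mol.
n(C6H8O7) = 0.02403 / 3 = 0.008010 mol.
mass C6H8O7 = 0.008010 x 192.12 = 1.539 g, so %C6H8O7 = 1.539/1.8030 x 100 = 85.4%.

85.4%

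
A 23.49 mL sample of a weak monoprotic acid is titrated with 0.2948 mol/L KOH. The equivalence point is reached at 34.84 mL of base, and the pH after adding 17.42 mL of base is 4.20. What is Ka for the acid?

6.3 x 10^-5

17.42 mL is half of the equivalence volume, so this is the half-equivalence point where [HA] = [A^-].
At half-equivalence pH = pKa, so pKa = 4.20.
Ka = 10^(-4.20) = 6.3 x 10^-5.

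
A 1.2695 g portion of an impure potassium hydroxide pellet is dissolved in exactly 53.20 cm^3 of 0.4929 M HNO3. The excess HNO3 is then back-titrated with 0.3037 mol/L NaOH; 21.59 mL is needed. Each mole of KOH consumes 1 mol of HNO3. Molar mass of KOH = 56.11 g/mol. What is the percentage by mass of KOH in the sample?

86.9%

Total n(HNO3) added = 0.4929 x 0.05320 = 0.02622 mol.
n(NaOH) used = 0.3037 x 0.02159 = 0.006557 mol, which equals the excess n(HNO3).
So n(HNO3) consumed by the sample = 0.02622 - 0.006557 = 0.01967 mol.
n(KOH) = 0.01967 / 1 = 0.01967 mol.
mass KOH = 0.01967 x 56.11 = 1.103 g, so %KOH = 1.103/1.2695 x 100 = 86.9%.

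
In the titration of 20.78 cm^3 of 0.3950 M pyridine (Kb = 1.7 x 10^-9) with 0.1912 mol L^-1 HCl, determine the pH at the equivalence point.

3.06

n(C5H5N) = 0.3950 x 0.02078 = 0.008208 mol; V(HCl) at equivalence = 0.008208/0.1912 = 0.04293 L.
At equivalence the base is fully converted to C5H5NH+; total volume = 0.06371 L, so [C5H5NH+] = 0.008208/0.06371 = 0.1288 M.
Ka(C5H5NH+) = Kw/Kb = 1.0e-14 / 1.7 x 10^-9 = 5.88e-6.
[H^+] = sqrt(Ka x [C5H5NH+]) = sqrt(5.88e-6 x 0.1288) = 0.000871 M.
pH = -log(0.000871) = 3.06.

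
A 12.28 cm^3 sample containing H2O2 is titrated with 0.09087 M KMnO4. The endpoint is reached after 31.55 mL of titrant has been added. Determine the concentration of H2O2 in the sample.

0.584 M

n(KMnO4) = 0.09087 x 0.03155 = 0.002867 mol.
From the balanced equation, 2 mol KMnO4 reacts with 5 mol H2O2, so n(H2O2) = 0.002867 x 5/2 = 0.007167 mol.
[H2O2] = 0.007167 / 0.01228 L = 0.584 M.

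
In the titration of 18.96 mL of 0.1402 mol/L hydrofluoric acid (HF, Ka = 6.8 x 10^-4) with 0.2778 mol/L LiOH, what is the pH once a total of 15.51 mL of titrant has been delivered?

n(acid) = 0.1402 x 0.01896 = 0.002658 mol; n(LiOH) added = 0.2778 x 0.01551 = 0.004309 mol.
Base is in excess by 0.004309 - 0.002658 = 0.001650 mol in a total volume of 0.03447 L.
[OH^-] = 0.001650/0.03447 = 0.04788 M, so pOH = 1.32 and pH = 14.00 - 1.32 = 12.68.

12.68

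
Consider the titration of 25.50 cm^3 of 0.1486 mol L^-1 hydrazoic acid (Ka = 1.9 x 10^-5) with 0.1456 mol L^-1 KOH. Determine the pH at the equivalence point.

n(HN3) = 0.1486 x 0.02550 = 0.003789 mol; V(KOH) at equivalence = 0.003789/0.1456 = 0.02603 L.
At equivalence all the acid is converted to N3-; total volume = 0.02550 + 0.02603 = 0.05153 L, so [N3-] = 0.003789/0.05153 = 0.07354 M.
Kb = Kw/Ka = 1.0e-14 / 1.9 x 10^-5 = 5.26e-10.
[OH^-] = sqrt(Kb x [N3-]) = sqrt(5.26e-10 x 0.07354) = 6.22e-6 M.
pOH = 5.21, so pH = 14.00 - 5.21 = 8.79.

8.79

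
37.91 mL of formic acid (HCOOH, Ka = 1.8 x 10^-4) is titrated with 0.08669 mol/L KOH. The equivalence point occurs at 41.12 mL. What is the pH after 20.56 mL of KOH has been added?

3.74

20.56 mL is exactly half the equivalence volume (41.12/2), i.e. the half-equivalence point.
There, n(HA) = n(A^-), so pH = pKa = -log(1.8 x 10^-4) = 3.74.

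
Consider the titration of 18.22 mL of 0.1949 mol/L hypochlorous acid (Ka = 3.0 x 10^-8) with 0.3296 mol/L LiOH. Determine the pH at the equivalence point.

n(HClO) = 0.1949 x 0.01822 = 0.003551 mol; V(LiOH) at equivalence = 0.003551/0.3296 = 0.01077 L.
At equivalence all the acid is converted to ClO-; total volume = 0.01822 + 0.01077 = 0.02899 L, so [ClO-] = 0.003551/0.02899 = 0.1225 M.
Kb = Kw/Ka = 1.0e-14 / 3.0 x 10^-8 = 3.33e-7.
[OH^-] = sqrt(Kb x [ClO-]) = sqrt(3.33e-7 x 0.1225) = 0.000202 M.
pOH = 3.69, so pH = 14.00 - 3.69 = 10.31.

10.31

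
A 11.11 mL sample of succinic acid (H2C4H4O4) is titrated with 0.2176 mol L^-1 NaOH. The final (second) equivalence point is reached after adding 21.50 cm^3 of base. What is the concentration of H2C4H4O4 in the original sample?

0.211 M

n(NaOH) = 0.2176 x 0.02150 = 0.004678 mol.
At the final (second) equivalence point, 2 mol OH^- react per mol H2C4H4O4, so n(H2C4H4O4) = 0.004678 / 2 = 0.002339 mol.
[H2C4H4O4] = 0.002339 / 0.01111 L = 0.211 M.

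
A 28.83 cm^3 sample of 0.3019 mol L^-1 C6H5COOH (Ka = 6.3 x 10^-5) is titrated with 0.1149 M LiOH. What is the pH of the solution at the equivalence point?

n(C6H5COOH) = 0.3019 x 0.02883 = 0.008704 mol; V(LiOH) at equivalence = 0.008704/0.1149 = 0.07575 L.
At equivalence all the acid is converted to C6H5COO-; total volume = 0.02883 + 0.07575 = 0.1046 L, so [C6H5COO-] = 0.008704/0.1046 = 0.08323 M.
Kb = Kw/Ka = 1.0e-14 / 6.3 x 10^-5 = 1.59e-10.
[OH^-] = sqrt(Kb x [C6H5COO-]) = sqrt(1.59e-10 x 0.08323) = 3.63e-6 M.
pOH = 5.44, so pH = 14.00 - 5.44 = 8.56.

8.56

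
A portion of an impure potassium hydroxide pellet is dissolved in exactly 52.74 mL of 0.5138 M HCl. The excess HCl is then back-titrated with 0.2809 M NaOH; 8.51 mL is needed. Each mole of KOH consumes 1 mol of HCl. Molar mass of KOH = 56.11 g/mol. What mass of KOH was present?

1.39 g

Total n(HCl) added = 0.5138 x 0.05274 = 0.02710 mol.
n(NaOH) used = 0.2809 x 0.008510 = 0.002390 mol, which equals the excess n(HCl).
So n(HCl) consumed by the sample = 0.02710 - 0.002390 = 0.02471 mol.
n(KOH) = 0.02471 / 1 = 0.02471 mol.
mass = 0.02471 mol x 56.11 g/mol = 1.39 g.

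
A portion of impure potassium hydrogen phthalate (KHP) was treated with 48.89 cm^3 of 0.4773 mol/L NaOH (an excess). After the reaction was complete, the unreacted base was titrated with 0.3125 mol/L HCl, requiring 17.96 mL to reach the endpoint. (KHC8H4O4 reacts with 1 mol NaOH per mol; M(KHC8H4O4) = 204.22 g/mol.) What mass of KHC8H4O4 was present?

Total n(NaOH) added = 0.4773 x 0.04889 = 0.02334 mol.
n(HCl) used = 0.3125 x 0.01796 = 0.005613 mol, which equals the excess n(NaOH).
So n(NaOH) consumed by the sample = 0.02334 - 0.005613 = 0.01772 mol.
n(KHC8H4O4) = 0.01772 / 1 = 0.01772 mol.
mass = 0.01772 mol x 204.22 g/mol = 3.62 g.

3.62 g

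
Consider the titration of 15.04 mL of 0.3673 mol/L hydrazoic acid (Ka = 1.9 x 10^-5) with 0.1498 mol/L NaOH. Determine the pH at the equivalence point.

n(HN3) = 0.3673 x 0.01504 = 0.005524 mol; V(NaOH) at equivalence = 0.005524/0.1498 = 0.03688 L.
At equivalence all the acid is converted to N3-; total volume = 0.01504 + 0.03688 = 0.05192 L, so [N3-] = 0.005524/0.05192 = 0.1064 M.
Kb = Kw/Ka = 1.0e-14 / 1.9 x 10^-5 = 5.26e-10.
[OH^-] = sqrt(Kb x [N3-]) = sqrt(5.26e-10 x 0.1064) = 7.48e-6 M.
pOH = 5.13, so pH = 14.00 - 5.13 = 8.87.

8.87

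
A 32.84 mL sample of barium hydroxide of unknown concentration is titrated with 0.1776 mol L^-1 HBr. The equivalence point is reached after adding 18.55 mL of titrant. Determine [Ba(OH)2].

n(HBr) delivered = 0.1776 x 0.01855 = 0.003294 mol.
The reaction is 1 Ba(OH)2 + 2 HBr, so n(Ba(OH)2) = 0.003294 x 1/2 = 0.001647 mol.
[Ba(OH)2] = 0.001647 mol / 0.03284 L = 0.0502 M.

0.0502 M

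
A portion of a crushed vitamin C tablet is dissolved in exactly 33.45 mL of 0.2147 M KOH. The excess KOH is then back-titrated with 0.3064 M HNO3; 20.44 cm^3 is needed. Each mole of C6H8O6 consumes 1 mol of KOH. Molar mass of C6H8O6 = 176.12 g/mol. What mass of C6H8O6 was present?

Total n(KOH) added = 0.2147 x 0.03345 = 0.007182 mol.
n(HNO3) used = 0.3064 x 0.02044 = 0.006263 mol, which equals the excess n(KOH).
So n(KOH) consumed by the sample = 0.007182 - 0.006263 = 0.0009189 mol.
n(C6H8O6) = 0.0009189 / 1 = 0.0009189 mol.
mass = 0.0009189 mol x 176.12 g/mol = 0.162 g.

0.162 g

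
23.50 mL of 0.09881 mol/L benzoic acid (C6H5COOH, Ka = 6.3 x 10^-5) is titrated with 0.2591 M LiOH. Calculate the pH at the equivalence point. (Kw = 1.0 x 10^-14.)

8.53

n(C6H5COOH) = 0.09881 x 0.02350 = 0.002322 mol; V(LiOH) at equivalence = 0.002322/0.2591 = 0.008962 L.
At equivalence all the acid is converted to C6H5COO-; total volume = 0.02350 + 0.008962 = 0.03246 L, so [C6H5COO-] = 0.002322/0.03246 = 0.07153 M.
Kb = Kw/Ka = 1.0e-14 / 6.3 x 10^-5 = 1.59e-10.
[OH^-] = sqrt(Kb x [C6H5COO-]) = sqrt(1.59e-10 x 0.07153) = 3.37e-6 M.
pOH = 5.47, so pH = 14.00 - 5.47 = 8.53.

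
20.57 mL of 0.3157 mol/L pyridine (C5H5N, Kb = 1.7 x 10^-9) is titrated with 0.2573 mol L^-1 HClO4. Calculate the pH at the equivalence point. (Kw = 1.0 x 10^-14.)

n(C5H5N) = 0.3157 x 0.02057 = 0.006494 mol; V(HClO4) at equivalence = 0.006494/0.2573 = 0.02524 L.
At equivalence the base is fully converted to C5H5NH+; total volume = 0.04581 L, so [C5H5NH+] = 0.006494/0.04581 = 0.1418 M.
Ka(C5H5NH+) = Kw/Kb = 1.0e-14 / 1.7 x 10^-9 = 5.88e-6.
[H^+] = sqrt(Ka x [C5H5NH+]) = sqrt(5.88e-6 x 0.1418) = 0.000913 M.
pH = -log(0.000913) = 3.04.

3.04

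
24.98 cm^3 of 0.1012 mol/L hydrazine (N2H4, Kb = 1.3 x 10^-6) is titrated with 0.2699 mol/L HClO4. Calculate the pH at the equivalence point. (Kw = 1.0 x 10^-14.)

4.62

n(N2H4) = 0.1012 x 0.02498 = 0.002528 mol; V(HClO4) at equivalence = 0.002528/0.2699 = 0.009366 L.
At equivalence the base is fully converted to N2H5+; total volume = 0.03435 L, so [N2H5+] = 0.002528/0.03435 = 0.07360 M.
Ka(N2H5+) = Kw/Kb = 1.0e-14 / 1.3 x 10^-6 = 7.69e-9.
[H^+] = sqrt(Ka x [N2H5+]) = sqrt(7.69e-9 x 0.07360) = 2.38e-5 M.
pH = -log(2.38e-5) = 4.62.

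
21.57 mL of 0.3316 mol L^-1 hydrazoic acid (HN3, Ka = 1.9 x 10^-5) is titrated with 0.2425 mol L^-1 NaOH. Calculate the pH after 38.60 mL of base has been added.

12.56

n(acid) = 0.3316 x 0.02157 = 0.007153 mol; n(NaOH) added = 0.2425 x 0.03860 = 0.009361 mol.
Base is in excess by 0.009361 - 0.007153 = 0.002208 mol in a total volume of 0.06017 L.
[OH^-] = 0.002208/0.06017 = 0.03669 M, so pOH = 1.44 and pH = 14.00 - 1.44 = 12.56.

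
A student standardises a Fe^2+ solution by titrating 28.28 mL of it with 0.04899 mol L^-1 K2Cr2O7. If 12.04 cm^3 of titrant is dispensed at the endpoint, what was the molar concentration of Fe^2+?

n(K2Cr2O7) = 0.04899 x 0.01204 = 0.0005898 mol.
From the balanced equation, 1 mol K2Cr2O7 reacts with 6 mol Fe^2+, so n(Fe^2+) = 0.0005898 x 6/1 = 0.003539 mol.
[Fe^2+] = 0.003539 / 0.02828 L = 0.125 M.

0.125 M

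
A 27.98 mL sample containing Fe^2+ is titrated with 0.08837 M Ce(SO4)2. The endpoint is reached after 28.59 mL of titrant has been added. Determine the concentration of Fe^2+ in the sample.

n(Ce(SO4)2) = 0.08837 x 0.02859 = 0.002526 mol.
From the balanced equation, 1 mol Ce(SO4)2 reacts with 1 mol Fe^2+, so n(Fe^2+) = 0.002526 x 1/1 = 0.002526 mol.
[Fe^2+] = 0.002526 / 0.02798 L = 0.0903 M.

0.0903 M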